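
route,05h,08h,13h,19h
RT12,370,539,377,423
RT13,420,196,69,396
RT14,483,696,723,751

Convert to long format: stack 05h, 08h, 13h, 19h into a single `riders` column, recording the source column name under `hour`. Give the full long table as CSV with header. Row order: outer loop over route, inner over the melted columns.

route,hour,riders
RT12,05h,370
RT12,08h,539
RT12,13h,377
RT12,19h,423
RT13,05h,420
RT13,08h,196
RT13,13h,69
RT13,19h,396
RT14,05h,483
RT14,08h,696
RT14,13h,723
RT14,19h,751

Each (route, column) pair becomes one row: 3 × 4 = 12 rows.
For example, (RT12, 05h) → riders=370.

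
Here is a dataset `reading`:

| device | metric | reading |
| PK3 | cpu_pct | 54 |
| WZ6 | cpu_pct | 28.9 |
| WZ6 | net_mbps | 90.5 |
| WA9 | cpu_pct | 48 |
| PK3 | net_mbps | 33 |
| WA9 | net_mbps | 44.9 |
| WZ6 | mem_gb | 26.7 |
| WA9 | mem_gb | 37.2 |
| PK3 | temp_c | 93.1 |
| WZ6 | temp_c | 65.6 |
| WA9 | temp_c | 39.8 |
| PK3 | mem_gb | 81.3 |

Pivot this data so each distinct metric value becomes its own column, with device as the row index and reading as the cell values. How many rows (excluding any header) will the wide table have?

3 distinct device values → 3 rows.

3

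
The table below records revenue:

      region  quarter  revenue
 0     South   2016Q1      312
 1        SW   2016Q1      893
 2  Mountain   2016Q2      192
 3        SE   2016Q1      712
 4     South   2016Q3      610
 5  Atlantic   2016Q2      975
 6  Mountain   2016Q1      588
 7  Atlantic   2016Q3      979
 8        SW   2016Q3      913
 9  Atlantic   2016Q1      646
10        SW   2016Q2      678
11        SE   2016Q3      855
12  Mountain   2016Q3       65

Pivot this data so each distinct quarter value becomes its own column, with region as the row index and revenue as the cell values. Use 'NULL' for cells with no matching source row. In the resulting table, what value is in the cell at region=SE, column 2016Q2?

No long-format row has region=SE and quarter=2016Q2, so the cell is NULL.

NULL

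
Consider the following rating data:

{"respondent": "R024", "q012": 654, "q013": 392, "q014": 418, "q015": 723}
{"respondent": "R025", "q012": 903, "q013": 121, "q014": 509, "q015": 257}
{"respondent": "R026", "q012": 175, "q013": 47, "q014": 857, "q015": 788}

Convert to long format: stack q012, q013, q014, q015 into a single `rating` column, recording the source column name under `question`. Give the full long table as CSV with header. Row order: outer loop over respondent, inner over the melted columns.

respondent,question,rating
R024,q012,654
R024,q013,392
R024,q014,418
R024,q015,723
R025,q012,903
R025,q013,121
R025,q014,509
R025,q015,257
R026,q012,175
R026,q013,47
R026,q014,857
R026,q015,788

Each (respondent, column) pair becomes one row: 3 × 4 = 12 rows.
For example, (R024, q012) → rating=654.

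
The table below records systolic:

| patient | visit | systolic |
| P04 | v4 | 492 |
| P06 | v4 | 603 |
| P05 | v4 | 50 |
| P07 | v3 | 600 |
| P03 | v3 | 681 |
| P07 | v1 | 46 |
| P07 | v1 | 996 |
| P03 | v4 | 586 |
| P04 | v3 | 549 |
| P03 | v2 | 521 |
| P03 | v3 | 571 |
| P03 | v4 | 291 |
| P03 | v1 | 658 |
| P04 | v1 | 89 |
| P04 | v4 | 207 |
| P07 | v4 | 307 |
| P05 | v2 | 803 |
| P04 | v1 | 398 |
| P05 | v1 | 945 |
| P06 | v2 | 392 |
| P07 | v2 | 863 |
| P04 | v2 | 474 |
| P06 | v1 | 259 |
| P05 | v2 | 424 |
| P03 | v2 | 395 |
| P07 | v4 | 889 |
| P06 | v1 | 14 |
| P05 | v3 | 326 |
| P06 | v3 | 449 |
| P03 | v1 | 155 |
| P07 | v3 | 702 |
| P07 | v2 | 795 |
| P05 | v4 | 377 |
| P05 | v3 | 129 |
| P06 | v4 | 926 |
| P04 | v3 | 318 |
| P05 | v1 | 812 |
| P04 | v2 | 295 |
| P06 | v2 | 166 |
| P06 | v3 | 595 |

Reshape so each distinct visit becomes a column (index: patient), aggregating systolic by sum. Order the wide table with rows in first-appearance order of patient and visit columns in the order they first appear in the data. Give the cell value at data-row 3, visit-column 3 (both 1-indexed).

1757

With rows in first-appearance order of patient, row 3 is patient=P05. visit columns in first-appearance order: v4, v3, v1, v2; column 3 is v1.
Long rows with patient=P05, visit=v1: 945 + 812 = 1757.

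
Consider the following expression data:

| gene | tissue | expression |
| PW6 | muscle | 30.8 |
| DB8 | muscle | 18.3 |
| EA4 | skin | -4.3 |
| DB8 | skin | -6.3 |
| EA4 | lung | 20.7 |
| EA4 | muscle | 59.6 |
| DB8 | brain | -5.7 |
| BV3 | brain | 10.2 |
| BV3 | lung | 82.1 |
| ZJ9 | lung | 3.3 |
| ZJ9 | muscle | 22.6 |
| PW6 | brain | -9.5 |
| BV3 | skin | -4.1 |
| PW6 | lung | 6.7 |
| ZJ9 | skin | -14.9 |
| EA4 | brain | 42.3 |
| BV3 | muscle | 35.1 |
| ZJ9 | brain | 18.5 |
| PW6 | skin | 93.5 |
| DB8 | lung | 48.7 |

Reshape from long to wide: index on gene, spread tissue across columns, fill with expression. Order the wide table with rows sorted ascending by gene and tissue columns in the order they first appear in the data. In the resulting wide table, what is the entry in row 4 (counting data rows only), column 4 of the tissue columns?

-9.5

With rows sorted ascending by gene, row 4 is gene=PW6. tissue columns in first-appearance order: muscle, skin, lung, brain; column 4 is brain.
Long rows with gene=PW6, tissue=brain: expression = -9.5.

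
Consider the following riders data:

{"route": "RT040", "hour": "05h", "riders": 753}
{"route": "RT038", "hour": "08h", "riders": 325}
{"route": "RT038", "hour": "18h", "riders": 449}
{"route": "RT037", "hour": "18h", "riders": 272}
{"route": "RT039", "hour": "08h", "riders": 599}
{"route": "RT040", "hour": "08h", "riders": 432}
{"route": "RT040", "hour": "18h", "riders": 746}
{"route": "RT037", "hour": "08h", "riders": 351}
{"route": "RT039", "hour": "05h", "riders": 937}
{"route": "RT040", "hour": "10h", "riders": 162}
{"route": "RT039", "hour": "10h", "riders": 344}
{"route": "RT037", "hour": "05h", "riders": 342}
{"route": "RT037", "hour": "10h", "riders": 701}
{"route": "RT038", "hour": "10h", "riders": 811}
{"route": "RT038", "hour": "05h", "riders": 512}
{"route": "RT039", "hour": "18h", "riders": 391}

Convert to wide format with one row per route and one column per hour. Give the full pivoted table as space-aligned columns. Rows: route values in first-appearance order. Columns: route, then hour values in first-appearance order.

Columns: route plus the 4 distinct hour values (05h, 08h, 18h, 10h).
For example, row RT040 column 05h takes riders=753 from the long row (RT040, 05h).

route  05h  08h  18h  10h
RT040  753  432  746  162
RT038  512  325  449  811
RT037  342  351  272  701
RT039  937  599  391  344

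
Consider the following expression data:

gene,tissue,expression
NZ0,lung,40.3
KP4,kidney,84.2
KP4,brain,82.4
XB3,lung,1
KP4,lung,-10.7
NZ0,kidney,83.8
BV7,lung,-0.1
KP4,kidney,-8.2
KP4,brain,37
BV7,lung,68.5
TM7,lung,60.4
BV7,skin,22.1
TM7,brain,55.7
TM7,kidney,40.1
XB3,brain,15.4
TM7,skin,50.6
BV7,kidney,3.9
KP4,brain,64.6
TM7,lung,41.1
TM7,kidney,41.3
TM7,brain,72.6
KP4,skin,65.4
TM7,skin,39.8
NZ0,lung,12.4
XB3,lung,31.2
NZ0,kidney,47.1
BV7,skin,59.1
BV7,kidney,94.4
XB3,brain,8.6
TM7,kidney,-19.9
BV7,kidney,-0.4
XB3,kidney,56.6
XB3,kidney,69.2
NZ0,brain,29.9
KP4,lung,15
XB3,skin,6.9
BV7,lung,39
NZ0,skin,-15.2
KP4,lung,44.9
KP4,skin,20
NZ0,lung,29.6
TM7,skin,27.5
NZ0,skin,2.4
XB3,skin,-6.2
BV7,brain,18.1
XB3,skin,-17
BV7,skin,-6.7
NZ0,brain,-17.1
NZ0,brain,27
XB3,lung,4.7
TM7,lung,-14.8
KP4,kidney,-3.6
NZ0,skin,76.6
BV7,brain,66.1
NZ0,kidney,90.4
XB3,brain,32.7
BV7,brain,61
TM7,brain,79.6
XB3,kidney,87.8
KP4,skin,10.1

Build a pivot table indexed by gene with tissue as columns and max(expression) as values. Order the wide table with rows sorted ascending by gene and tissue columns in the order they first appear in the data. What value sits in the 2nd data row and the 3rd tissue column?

With rows sorted ascending by gene, row 2 is gene=KP4. tissue columns in first-appearance order: lung, kidney, brain, skin; column 3 is brain.
Long rows with gene=KP4, tissue=brain: max(82.4, 37, 64.6) = 82.4.

82.4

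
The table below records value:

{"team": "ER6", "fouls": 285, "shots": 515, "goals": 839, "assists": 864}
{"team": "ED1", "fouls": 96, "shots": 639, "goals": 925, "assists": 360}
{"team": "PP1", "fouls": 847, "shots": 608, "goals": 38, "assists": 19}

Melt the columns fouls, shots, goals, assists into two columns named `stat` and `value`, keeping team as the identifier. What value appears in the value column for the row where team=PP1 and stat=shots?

Unpivoting turns each (team, wide-column) pair into one long row.
The wide cell at row PP1, column shots holds 608, so the long row (PP1, shots) has value=608.

608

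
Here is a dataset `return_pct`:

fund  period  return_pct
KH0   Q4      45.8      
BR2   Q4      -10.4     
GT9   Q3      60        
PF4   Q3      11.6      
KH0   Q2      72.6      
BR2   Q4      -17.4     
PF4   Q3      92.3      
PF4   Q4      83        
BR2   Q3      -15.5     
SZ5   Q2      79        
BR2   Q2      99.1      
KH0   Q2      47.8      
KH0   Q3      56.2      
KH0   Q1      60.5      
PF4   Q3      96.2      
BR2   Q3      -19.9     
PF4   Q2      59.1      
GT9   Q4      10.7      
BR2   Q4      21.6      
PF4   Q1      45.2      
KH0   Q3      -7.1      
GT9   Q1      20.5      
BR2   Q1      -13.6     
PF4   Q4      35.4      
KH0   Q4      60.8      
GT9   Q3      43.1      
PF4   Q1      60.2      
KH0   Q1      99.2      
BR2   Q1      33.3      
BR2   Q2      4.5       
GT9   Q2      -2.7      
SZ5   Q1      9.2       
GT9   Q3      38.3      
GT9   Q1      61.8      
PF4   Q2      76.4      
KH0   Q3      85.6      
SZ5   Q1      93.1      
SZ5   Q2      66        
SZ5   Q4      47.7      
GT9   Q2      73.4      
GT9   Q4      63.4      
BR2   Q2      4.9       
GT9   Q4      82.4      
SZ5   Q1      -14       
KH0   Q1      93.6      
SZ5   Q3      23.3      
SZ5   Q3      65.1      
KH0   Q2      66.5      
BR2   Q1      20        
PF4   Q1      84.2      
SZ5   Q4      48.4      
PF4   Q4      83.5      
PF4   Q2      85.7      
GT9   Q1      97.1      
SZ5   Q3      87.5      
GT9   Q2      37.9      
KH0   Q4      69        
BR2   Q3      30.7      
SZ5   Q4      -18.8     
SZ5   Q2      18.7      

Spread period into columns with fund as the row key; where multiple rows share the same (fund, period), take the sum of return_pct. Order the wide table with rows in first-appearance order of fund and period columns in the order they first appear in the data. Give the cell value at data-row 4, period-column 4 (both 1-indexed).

189.6

With rows in first-appearance order of fund, row 4 is fund=PF4. period columns in first-appearance order: Q4, Q3, Q2, Q1; column 4 is Q1.
Long rows with fund=PF4, period=Q1: 45.2 + 60.2 + 84.2 = 189.6.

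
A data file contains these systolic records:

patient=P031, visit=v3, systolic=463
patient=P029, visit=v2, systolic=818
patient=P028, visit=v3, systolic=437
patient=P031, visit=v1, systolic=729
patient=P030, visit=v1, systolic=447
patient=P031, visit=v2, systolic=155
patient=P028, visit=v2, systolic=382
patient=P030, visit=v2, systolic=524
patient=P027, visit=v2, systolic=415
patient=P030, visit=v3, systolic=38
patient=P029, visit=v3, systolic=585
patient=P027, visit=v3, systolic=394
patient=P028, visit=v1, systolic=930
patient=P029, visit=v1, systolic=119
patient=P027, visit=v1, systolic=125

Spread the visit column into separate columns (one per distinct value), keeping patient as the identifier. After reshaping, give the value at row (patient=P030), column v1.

447

Wide layout: rows indexed by patient, columns are the 3 distinct visit values (v3, v2, v1).
Cell (patient=P030, visit=v1) draws from the long row where patient=P030 and visit=v1, which has systolic=447.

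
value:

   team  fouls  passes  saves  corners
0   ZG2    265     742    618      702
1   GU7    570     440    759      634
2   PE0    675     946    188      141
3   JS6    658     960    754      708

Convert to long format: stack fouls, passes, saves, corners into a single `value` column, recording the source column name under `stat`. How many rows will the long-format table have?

4 team values × 4 melted columns = 16 rows.

16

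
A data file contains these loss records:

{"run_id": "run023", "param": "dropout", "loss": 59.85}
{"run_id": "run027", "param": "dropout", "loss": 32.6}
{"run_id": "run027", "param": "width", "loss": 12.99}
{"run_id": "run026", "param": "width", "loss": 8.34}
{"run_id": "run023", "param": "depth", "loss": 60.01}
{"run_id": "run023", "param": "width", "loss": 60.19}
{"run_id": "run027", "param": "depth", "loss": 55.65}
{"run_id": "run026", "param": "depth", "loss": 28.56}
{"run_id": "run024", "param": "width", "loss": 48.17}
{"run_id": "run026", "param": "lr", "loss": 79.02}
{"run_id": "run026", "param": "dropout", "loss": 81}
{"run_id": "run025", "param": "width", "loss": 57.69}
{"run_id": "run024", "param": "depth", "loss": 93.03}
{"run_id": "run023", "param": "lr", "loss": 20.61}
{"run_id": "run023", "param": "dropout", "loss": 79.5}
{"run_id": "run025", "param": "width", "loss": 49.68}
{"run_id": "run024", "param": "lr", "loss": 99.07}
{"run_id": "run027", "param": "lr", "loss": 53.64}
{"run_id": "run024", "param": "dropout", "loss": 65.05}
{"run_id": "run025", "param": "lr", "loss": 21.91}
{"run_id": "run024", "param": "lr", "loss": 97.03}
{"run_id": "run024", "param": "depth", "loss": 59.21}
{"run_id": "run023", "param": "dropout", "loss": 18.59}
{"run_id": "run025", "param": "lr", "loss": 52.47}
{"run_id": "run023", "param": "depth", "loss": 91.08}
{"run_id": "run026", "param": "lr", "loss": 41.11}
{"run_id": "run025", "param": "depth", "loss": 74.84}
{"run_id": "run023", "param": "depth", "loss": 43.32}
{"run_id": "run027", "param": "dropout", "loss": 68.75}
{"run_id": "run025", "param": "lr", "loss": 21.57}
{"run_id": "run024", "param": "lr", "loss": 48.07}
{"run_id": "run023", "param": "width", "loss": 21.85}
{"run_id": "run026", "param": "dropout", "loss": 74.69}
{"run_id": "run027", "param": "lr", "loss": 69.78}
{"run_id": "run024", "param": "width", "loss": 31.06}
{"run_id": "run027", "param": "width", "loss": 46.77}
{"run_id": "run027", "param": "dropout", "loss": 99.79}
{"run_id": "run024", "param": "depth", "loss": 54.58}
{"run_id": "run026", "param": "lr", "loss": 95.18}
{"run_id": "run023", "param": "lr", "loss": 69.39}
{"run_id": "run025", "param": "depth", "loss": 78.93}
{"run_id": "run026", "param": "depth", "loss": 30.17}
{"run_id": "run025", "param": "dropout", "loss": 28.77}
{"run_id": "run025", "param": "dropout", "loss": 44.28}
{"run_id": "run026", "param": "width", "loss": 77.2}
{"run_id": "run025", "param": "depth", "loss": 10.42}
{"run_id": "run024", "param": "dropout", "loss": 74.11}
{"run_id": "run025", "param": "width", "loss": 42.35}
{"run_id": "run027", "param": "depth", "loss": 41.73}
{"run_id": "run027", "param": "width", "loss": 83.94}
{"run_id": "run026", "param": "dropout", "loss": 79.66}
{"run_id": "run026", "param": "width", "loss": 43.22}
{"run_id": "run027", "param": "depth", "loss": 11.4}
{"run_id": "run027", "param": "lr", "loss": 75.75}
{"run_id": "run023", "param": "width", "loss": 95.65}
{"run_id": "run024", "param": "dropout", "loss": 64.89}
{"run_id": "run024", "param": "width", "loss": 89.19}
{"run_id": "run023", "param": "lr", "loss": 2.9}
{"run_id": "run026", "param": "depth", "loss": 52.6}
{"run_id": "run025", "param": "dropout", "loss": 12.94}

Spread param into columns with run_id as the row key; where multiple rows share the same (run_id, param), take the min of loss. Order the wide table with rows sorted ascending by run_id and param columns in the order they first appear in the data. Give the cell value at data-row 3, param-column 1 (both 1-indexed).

With rows sorted ascending by run_id, row 3 is run_id=run025. param columns in first-appearance order: dropout, width, depth, lr; column 1 is dropout.
Long rows with run_id=run025, param=dropout: min(28.77, 44.28, 12.94) = 12.94.

12.94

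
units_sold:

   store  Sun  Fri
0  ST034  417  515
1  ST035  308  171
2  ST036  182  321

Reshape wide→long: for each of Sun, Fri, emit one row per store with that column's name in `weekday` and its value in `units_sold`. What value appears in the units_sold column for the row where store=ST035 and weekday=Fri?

171

Unpivoting turns each (store, wide-column) pair into one long row.
The wide cell at row ST035, column Fri holds 171, so the long row (ST035, Fri) has units_sold=171.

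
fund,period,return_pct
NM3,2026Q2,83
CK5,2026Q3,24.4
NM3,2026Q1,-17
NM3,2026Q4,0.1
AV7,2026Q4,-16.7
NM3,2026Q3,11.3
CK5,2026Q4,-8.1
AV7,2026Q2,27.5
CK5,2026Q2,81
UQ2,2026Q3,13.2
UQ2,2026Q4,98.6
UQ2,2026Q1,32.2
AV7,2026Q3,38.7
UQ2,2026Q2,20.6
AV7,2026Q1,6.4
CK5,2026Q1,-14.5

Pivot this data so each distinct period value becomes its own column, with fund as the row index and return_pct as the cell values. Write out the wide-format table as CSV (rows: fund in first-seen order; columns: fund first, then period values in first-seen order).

Columns: fund plus the 4 distinct period values (2026Q2, 2026Q3, 2026Q1, 2026Q4).
For example, row NM3 column 2026Q2 takes return_pct=83 from the long row (NM3, 2026Q2).

fund,2026Q2,2026Q3,2026Q1,2026Q4
NM3,83,11.3,-17,0.1
CK5,81,24.4,-14.5,-8.1
AV7,27.5,38.7,6.4,-16.7
UQ2,20.6,13.2,32.2,98.6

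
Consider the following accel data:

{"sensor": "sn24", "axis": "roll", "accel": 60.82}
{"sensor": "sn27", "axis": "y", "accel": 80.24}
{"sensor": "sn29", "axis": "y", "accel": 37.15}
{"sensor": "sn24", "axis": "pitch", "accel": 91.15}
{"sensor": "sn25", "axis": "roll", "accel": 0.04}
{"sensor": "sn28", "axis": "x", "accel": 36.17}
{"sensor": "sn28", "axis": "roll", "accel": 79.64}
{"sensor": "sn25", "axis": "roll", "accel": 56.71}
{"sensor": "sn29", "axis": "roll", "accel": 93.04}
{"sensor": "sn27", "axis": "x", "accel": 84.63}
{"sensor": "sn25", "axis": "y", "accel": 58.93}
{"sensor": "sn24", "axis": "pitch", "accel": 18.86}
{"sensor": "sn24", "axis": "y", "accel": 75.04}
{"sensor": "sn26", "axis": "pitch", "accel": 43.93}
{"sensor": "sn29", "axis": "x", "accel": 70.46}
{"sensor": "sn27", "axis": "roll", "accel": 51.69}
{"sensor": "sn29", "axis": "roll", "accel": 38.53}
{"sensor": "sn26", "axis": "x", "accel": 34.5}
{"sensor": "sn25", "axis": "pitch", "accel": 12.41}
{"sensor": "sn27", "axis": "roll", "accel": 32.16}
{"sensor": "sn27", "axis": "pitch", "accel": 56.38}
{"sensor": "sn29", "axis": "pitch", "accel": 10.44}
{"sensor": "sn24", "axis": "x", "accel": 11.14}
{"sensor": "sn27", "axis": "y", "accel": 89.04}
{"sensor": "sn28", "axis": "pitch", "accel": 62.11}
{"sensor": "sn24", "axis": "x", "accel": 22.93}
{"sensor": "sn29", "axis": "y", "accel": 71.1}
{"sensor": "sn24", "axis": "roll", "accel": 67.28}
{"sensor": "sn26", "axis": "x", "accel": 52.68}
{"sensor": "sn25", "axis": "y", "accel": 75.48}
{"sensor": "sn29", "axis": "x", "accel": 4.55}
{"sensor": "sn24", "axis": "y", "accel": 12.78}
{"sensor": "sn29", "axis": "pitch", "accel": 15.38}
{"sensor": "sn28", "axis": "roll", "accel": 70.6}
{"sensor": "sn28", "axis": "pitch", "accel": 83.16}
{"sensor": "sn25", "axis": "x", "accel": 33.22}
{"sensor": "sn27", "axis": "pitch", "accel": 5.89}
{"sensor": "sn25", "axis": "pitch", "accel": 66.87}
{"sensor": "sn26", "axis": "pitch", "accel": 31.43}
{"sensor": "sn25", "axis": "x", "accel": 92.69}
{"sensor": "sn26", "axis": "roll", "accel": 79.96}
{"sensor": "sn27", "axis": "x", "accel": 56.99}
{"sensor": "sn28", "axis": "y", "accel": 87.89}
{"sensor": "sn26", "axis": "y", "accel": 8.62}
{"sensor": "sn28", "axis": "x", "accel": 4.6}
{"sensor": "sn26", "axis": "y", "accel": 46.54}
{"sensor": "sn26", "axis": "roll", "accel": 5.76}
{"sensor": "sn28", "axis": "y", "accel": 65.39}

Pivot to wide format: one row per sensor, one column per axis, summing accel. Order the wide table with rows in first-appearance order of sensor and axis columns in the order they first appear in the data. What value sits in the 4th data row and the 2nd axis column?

134.41

With rows in first-appearance order of sensor, row 4 is sensor=sn25. axis columns in first-appearance order: roll, y, pitch, x; column 2 is y.
Long rows with sensor=sn25, axis=y: 58.93 + 75.48 = 134.41.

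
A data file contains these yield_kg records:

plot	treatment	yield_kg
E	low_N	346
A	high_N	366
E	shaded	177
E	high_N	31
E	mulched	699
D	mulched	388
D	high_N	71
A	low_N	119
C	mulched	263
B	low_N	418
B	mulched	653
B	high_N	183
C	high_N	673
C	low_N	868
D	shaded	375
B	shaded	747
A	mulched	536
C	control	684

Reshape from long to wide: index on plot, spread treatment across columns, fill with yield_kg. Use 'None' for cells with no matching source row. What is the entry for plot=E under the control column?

No long-format row has plot=E and treatment=control, so the cell is None.

None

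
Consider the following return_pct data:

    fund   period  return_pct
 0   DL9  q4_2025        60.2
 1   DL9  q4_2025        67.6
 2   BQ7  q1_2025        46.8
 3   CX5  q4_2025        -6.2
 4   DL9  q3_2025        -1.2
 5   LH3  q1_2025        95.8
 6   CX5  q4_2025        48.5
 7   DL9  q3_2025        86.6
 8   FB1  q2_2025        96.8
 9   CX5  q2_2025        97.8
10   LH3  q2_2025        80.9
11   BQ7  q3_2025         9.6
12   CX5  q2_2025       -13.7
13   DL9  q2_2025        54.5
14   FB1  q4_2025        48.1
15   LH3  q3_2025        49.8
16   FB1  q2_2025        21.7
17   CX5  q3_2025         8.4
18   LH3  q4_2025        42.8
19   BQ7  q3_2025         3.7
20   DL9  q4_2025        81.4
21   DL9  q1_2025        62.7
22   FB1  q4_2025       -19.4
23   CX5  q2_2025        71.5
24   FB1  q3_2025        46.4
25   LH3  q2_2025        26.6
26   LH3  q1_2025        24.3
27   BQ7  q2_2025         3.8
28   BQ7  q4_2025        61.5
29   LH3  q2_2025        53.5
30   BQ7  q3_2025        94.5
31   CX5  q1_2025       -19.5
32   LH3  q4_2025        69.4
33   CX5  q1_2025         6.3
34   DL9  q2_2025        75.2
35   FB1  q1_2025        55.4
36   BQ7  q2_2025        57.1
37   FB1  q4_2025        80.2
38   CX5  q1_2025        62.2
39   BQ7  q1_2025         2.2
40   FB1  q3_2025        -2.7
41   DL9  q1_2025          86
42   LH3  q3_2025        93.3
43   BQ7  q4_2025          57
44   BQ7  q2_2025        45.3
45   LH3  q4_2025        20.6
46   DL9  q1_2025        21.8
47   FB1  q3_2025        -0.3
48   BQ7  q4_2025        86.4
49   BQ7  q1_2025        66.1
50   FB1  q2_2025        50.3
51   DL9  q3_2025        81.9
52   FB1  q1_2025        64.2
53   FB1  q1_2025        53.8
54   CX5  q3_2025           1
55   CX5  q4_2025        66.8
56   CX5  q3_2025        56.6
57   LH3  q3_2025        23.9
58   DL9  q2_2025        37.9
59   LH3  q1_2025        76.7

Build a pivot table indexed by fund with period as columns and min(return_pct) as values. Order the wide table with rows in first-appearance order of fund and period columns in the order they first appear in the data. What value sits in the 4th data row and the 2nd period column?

With rows in first-appearance order of fund, row 4 is fund=LH3. period columns in first-appearance order: q4_2025, q1_2025, q3_2025, q2_2025; column 2 is q1_2025.
Long rows with fund=LH3, period=q1_2025: min(95.8, 24.3, 76.7) = 24.3.

24.3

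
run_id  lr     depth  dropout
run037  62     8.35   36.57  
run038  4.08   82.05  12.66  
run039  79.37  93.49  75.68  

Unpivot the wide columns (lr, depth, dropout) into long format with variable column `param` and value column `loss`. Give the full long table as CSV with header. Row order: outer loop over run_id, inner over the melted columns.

run_id,param,loss
run037,lr,62
run037,depth,8.35
run037,dropout,36.57
run038,lr,4.08
run038,depth,82.05
run038,dropout,12.66
run039,lr,79.37
run039,depth,93.49
run039,dropout,75.68

Each (run_id, column) pair becomes one row: 3 × 3 = 9 rows.
For example, (run037, lr) → loss=62.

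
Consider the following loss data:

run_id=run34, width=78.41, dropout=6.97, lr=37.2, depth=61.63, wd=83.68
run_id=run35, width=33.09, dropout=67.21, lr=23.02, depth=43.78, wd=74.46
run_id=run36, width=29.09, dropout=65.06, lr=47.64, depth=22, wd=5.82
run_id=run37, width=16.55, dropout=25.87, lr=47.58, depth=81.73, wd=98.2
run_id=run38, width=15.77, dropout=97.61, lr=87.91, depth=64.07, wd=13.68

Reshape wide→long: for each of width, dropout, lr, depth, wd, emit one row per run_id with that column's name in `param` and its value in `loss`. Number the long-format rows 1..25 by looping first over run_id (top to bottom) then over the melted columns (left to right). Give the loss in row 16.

16.55

25 rows total (5 × 5). Row 16: index ⌊(16-1)/5⌋ = 3 into run_id → run37; (16-1) mod 5 = 0 into the melted columns → width.
So row 16 is (run37, width, 16.55); loss = 16.55.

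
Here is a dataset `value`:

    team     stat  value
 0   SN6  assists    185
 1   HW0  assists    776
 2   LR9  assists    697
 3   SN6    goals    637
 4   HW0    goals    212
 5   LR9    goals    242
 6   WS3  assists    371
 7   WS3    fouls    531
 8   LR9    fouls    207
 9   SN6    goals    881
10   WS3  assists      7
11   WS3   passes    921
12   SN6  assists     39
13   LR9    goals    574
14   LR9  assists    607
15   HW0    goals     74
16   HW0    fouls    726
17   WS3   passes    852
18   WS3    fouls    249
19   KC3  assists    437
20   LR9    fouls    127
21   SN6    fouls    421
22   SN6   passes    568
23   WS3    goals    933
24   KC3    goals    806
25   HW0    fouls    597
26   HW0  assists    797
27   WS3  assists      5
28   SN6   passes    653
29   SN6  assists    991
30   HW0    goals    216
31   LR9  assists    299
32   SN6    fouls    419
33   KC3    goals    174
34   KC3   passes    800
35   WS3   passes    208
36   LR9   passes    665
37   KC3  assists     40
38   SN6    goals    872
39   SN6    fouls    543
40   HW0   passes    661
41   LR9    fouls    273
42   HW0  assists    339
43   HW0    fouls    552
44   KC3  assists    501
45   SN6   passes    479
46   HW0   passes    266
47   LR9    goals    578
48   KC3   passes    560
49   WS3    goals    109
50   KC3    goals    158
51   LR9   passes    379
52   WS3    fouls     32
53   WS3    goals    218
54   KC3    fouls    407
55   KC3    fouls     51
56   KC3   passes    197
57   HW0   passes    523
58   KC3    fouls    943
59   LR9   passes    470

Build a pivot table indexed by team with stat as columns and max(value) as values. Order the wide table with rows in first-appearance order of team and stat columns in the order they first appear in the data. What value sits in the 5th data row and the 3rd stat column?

With rows in first-appearance order of team, row 5 is team=KC3. stat columns in first-appearance order: assists, goals, fouls, passes; column 3 is fouls.
Long rows with team=KC3, stat=fouls: max(407, 51, 943) = 943.

943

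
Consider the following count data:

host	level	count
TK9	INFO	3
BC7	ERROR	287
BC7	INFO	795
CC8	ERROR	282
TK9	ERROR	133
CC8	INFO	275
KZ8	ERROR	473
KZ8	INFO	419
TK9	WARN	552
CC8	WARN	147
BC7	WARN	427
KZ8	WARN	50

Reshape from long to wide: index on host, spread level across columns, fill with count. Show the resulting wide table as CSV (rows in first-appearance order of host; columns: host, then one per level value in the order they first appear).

host,INFO,ERROR,WARN
TK9,3,133,552
BC7,795,287,427
CC8,275,282,147
KZ8,419,473,50

Columns: host plus the 3 distinct level values (INFO, ERROR, WARN).
For example, row TK9 column INFO takes count=3 from the long row (TK9, INFO).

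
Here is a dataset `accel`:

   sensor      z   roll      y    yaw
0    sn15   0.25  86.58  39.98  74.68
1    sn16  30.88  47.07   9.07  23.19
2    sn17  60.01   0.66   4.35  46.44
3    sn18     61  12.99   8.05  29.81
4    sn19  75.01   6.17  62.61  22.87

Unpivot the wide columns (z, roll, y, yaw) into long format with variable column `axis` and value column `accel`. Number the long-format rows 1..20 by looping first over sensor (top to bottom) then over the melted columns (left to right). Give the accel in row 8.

20 rows total (5 × 4). Row 8: index ⌊(8-1)/4⌋ = 1 into sensor → sn16; (8-1) mod 4 = 3 into the melted columns → yaw.
So row 8 is (sn16, yaw, 23.19); accel = 23.19.

23.19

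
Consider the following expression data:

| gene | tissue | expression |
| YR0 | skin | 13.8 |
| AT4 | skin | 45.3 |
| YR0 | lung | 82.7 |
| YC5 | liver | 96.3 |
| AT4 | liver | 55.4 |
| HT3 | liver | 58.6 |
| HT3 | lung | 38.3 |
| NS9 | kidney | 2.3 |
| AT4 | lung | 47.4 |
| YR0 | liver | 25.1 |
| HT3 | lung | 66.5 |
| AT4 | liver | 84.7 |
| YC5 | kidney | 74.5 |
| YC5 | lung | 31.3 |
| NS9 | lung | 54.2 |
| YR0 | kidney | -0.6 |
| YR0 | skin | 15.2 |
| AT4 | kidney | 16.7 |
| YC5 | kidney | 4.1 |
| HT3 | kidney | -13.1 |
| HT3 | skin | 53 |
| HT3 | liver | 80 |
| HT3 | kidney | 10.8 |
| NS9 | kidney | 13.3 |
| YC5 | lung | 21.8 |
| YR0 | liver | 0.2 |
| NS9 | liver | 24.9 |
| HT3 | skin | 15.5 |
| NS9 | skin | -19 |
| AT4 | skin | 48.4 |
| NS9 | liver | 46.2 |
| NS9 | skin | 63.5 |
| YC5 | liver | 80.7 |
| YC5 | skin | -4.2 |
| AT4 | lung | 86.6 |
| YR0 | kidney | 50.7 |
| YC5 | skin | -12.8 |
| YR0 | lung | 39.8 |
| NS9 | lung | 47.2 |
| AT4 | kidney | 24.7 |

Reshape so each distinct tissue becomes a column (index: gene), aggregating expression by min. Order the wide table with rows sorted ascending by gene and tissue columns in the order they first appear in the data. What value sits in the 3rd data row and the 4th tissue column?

With rows sorted ascending by gene, row 3 is gene=NS9. tissue columns in first-appearance order: skin, lung, liver, kidney; column 4 is kidney.
Long rows with gene=NS9, tissue=kidney: min(2.3, 13.3) = 2.3.

2.3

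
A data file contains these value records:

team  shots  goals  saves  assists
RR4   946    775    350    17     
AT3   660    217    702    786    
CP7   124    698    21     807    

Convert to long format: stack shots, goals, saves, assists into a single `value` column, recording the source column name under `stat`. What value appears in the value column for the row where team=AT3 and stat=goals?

Unpivoting turns each (team, wide-column) pair into one long row.
The wide cell at row AT3, column goals holds 217, so the long row (AT3, goals) has value=217.

217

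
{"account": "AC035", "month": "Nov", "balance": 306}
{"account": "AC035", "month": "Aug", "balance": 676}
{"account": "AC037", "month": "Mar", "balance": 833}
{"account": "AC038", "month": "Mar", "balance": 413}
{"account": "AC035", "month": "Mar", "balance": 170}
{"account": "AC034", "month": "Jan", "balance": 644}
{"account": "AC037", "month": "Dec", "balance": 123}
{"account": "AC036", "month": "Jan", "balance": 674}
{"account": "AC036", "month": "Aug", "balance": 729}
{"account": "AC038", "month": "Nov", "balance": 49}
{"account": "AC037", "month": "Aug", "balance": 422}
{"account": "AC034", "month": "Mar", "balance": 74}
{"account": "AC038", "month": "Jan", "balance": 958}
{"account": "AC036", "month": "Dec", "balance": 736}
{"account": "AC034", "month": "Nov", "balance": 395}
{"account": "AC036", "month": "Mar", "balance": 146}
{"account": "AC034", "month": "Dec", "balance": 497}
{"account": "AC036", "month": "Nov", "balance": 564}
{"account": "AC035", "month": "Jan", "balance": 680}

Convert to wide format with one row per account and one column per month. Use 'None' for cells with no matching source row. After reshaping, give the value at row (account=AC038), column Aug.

None

No long-format row has account=AC038 and month=Aug, so the cell is None.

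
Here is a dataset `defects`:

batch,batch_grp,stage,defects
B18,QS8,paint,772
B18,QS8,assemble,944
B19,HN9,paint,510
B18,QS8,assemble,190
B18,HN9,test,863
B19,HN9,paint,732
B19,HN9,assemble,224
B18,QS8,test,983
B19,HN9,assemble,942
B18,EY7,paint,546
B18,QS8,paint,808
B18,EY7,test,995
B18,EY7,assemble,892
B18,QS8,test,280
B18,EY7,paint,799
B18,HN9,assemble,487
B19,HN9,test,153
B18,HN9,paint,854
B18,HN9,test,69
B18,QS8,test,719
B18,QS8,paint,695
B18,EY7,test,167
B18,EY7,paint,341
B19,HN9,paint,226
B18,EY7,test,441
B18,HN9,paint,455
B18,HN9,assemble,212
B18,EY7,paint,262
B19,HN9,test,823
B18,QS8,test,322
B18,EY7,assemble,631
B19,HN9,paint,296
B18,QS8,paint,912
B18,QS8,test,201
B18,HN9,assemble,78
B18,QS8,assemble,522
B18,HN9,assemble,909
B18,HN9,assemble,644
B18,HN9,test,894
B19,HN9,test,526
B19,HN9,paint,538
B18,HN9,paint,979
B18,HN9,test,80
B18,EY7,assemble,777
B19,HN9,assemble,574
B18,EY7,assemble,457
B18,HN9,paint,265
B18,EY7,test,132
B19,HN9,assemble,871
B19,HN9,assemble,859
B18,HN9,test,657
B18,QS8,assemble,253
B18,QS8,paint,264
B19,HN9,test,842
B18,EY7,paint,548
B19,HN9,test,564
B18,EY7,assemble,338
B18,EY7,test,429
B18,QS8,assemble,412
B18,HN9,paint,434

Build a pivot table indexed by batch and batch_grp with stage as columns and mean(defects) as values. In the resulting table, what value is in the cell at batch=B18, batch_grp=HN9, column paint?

Rows with batch=B18, batch_grp=HN9 and stage=paint: defects values are 854, 455, 979, 265, 434.
(854 + 455 + 979 + 265 + 434) / 5 = 597.40.

597.40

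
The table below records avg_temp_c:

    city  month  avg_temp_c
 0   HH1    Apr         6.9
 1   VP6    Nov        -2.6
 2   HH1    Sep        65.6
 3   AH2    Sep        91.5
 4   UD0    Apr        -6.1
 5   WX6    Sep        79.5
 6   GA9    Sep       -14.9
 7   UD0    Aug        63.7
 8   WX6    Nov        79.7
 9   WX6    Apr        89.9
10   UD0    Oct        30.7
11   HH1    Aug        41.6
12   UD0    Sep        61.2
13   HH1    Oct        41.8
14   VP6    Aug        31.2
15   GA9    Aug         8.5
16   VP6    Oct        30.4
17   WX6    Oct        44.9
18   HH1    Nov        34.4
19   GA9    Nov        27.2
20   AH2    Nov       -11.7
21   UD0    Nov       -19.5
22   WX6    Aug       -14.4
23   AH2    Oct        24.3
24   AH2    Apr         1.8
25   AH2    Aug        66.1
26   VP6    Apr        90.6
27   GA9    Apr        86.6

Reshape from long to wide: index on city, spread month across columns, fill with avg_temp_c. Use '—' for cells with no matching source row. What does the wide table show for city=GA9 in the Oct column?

—

No long-format row has city=GA9 and month=Oct, so the cell is —.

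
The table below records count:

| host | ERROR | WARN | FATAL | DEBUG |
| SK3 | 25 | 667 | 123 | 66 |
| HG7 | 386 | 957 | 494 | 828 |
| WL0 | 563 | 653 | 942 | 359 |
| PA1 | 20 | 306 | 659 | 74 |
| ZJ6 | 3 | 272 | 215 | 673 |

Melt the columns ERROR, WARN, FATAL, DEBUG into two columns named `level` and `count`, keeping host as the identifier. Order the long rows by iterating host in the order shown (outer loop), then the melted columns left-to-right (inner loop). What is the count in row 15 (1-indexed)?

659

20 rows total (5 × 4). Row 15: index ⌊(15-1)/4⌋ = 3 into host → PA1; (15-1) mod 4 = 2 into the melted columns → FATAL.
So row 15 is (PA1, FATAL, 659); count = 659.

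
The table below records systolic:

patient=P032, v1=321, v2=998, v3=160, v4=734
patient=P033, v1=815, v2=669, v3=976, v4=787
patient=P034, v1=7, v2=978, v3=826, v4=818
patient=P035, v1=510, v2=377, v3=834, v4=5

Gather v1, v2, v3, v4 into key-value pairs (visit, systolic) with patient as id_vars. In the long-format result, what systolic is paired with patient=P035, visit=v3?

Unpivoting turns each (patient, wide-column) pair into one long row.
The wide cell at row P035, column v3 holds 834, so the long row (P035, v3) has systolic=834.

834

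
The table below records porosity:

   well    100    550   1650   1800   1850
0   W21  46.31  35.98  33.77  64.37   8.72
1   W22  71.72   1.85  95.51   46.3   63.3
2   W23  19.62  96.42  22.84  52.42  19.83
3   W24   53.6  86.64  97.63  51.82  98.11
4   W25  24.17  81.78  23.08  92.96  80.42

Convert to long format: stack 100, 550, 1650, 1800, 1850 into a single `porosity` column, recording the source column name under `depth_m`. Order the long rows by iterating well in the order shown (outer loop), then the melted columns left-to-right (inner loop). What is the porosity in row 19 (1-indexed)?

51.82

25 rows total (5 × 5). Row 19: index ⌊(19-1)/5⌋ = 3 into well → W24; (19-1) mod 5 = 3 into the melted columns → 1800.
So row 19 is (W24, 1800, 51.82); porosity = 51.82.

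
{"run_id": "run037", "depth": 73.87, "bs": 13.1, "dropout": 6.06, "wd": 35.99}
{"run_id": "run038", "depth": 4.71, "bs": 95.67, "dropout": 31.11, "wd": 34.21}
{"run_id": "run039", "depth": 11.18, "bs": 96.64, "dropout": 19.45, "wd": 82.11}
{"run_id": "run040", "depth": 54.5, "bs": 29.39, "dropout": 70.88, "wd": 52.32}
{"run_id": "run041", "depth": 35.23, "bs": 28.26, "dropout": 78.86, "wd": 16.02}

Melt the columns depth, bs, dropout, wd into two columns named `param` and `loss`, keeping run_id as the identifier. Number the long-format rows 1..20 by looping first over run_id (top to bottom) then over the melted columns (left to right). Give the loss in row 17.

35.23

20 rows total (5 × 4). Row 17: index ⌊(17-1)/4⌋ = 4 into run_id → run041; (17-1) mod 4 = 0 into the melted columns → depth.
So row 17 is (run041, depth, 35.23); loss = 35.23.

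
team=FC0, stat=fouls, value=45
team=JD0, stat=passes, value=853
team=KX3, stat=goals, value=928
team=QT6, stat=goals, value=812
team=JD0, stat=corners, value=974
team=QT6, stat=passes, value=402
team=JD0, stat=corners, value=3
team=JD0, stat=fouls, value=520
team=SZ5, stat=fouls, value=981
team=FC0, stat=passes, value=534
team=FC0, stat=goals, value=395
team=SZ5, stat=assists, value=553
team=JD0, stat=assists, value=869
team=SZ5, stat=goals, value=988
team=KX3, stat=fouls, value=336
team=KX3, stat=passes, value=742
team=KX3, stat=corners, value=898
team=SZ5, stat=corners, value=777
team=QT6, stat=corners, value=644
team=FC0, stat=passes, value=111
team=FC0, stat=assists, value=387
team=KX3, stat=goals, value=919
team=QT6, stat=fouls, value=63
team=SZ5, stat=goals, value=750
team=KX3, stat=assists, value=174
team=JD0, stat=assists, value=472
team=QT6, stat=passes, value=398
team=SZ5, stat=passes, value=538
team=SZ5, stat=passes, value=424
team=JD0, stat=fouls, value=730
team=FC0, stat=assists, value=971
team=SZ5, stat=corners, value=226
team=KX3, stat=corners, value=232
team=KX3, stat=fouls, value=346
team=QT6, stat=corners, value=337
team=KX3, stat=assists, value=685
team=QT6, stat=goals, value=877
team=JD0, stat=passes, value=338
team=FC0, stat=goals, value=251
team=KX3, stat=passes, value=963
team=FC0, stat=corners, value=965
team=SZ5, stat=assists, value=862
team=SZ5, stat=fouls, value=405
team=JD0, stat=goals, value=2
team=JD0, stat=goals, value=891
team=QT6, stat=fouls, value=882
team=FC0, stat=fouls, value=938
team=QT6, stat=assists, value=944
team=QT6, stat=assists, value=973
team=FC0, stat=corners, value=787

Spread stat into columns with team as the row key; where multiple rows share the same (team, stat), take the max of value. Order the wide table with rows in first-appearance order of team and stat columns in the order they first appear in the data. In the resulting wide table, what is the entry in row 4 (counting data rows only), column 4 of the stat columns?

With rows in first-appearance order of team, row 4 is team=QT6. stat columns in first-appearance order: fouls, passes, goals, corners, assists; column 4 is corners.
Long rows with team=QT6, stat=corners: max(644, 337) = 644.

644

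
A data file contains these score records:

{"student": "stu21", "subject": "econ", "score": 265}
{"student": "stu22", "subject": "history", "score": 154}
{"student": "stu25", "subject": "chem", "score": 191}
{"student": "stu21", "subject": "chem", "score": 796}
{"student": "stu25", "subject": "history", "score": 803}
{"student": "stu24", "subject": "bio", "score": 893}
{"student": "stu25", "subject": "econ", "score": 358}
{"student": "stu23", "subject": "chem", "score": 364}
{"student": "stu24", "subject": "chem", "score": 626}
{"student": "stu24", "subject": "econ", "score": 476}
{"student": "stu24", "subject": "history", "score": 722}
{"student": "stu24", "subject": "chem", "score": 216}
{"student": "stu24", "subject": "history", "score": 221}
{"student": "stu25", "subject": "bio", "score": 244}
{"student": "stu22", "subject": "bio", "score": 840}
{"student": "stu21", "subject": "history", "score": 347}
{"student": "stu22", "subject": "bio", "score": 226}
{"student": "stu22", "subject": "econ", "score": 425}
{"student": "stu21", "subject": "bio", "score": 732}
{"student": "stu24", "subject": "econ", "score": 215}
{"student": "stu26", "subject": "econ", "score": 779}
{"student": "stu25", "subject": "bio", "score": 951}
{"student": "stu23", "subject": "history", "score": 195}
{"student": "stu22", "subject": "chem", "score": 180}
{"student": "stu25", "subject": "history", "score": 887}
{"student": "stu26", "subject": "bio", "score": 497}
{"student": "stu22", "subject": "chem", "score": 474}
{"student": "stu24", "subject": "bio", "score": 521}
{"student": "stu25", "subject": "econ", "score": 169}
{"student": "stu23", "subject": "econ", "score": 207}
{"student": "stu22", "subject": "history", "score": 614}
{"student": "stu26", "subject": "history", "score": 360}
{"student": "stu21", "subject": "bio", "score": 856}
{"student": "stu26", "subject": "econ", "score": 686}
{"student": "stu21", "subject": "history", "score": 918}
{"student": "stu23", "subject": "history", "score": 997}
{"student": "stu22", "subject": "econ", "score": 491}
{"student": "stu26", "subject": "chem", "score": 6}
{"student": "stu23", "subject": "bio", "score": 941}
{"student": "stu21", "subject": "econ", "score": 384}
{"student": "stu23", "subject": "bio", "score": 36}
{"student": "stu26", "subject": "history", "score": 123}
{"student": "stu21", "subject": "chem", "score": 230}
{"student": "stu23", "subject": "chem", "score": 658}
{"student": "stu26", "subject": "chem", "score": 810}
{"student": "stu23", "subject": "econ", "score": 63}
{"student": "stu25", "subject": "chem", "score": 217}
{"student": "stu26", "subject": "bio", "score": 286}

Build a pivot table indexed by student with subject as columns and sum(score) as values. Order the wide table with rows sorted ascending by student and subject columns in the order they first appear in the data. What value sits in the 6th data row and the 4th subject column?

With rows sorted ascending by student, row 6 is student=stu26. subject columns in first-appearance order: econ, history, chem, bio; column 4 is bio.
Long rows with student=stu26, subject=bio: 497 + 286 = 783.

783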